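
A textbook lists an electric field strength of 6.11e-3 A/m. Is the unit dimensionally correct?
No

electric field strength has SI base units: kg * m / (A * s^3)
A/m does NOT reduce to kg * m / (A * s^3); a valid unit for electric field strength would be e.g. V/m.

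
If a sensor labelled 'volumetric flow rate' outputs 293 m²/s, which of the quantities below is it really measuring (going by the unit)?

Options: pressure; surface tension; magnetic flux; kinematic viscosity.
kinematic viscosity

volumetric flow rate should have units dimensionally equivalent to m^3 / s (e.g. m³/s).
The given unit 'm²/s' reduces to m^2 / s. Of the listed options, that is the dimensionality of kinematic viscosity.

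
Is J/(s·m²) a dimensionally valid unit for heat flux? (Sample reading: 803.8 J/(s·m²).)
Yes

heat flux has SI base units: kg / s^3
J/(s·m²) reduces to the same SI base units, so it is a valid unit for heat flux.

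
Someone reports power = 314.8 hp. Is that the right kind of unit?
Yes

power has SI base units: kg * m^2 / s^3
hp reduces to the same SI base units, so it is a valid unit for power.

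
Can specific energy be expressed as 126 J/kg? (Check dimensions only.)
Yes

specific energy has SI base units: m^2 / s^2
J/kg reduces to the same SI base units, so it is a valid unit for specific energy.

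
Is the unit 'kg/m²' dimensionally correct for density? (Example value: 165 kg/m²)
No

density has SI base units: kg / m^3
kg/m² does NOT reduce to kg / m^3; a valid unit for density would be e.g. kg/m³.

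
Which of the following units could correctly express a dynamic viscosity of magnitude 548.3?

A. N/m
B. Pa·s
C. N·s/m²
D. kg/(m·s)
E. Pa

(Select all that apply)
B, C, D

dynamic viscosity has SI base units: kg / (m * s)

Checking each option against kg / (m * s):
  A. N/m: ✗ does not match
  B. Pa·s: ✓ matches
  C. N·s/m²: ✓ matches
  D. kg/(m·s): ✓ matches
  E. Pa: ✗ does not match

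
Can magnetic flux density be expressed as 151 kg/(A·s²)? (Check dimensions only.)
Yes

magnetic flux density has SI base units: kg / (A * s^2)
kg/(A·s²) reduces to the same SI base units, so it is a valid unit for magnetic flux density.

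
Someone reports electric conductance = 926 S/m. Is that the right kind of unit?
No

electric conductance has SI base units: A^2 * s^3 / (kg * m^2)
S/m does NOT reduce to A^2 * s^3 / (kg * m^2); a valid unit for electric conductance would be e.g. S.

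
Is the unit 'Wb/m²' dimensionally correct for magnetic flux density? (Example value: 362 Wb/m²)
Yes

magnetic flux density has SI base units: kg / (A * s^2)
Wb/m² reduces to the same SI base units, so it is a valid unit for magnetic flux density.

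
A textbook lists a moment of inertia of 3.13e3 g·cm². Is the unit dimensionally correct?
Yes

moment of inertia has SI base units: kg * m^2
g·cm² reduces to the same SI base units, so it is a valid unit for moment of inertia.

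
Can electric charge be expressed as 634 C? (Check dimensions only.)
Yes

electric charge has SI base units: A * s
C reduces to the same SI base units, so it is a valid unit for electric charge.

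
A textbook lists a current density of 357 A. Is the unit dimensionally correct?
No

current density has SI base units: A / m^2
A does NOT reduce to A / m^2; a valid unit for current density would be e.g. A/m².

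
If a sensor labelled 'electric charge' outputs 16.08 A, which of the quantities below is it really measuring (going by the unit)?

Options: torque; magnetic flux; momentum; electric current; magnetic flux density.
electric current

electric charge should have units dimensionally equivalent to A * s (e.g. C).
The given unit 'A' reduces to A. Of the listed options, that is the dimensionality of electric current.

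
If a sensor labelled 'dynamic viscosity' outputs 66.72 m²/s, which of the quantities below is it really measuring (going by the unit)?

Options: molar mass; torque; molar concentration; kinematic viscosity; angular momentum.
kinematic viscosity

dynamic viscosity should have units dimensionally equivalent to kg / (m * s) (e.g. Pa·s).
The given unit 'm²/s' reduces to m^2 / s. Of the listed options, that is the dimensionality of kinematic viscosity.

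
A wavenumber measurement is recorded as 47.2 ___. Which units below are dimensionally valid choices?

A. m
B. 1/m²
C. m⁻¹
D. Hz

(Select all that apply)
C

wavenumber has SI base units: 1 / m

Checking each option against 1 / m:
  A. m: ✗ does not match
  B. 1/m²: ✗ does not match
  C. m⁻¹: ✓ matches
  D. Hz: ✗ does not match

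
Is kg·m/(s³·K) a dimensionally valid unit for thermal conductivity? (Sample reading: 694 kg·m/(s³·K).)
Yes

thermal conductivity has SI base units: kg * m / (s^3 * K)
kg·m/(s³·K) reduces to the same SI base units, so it is a valid unit for thermal conductivity.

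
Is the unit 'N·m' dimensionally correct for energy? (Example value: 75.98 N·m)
Yes

energy has SI base units: kg * m^2 / s^2
N·m reduces to the same SI base units, so it is a valid unit for energy.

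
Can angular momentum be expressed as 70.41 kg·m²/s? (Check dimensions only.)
Yes

angular momentum has SI base units: kg * m^2 / s
kg·m²/s reduces to the same SI base units, so it is a valid unit for angular momentum.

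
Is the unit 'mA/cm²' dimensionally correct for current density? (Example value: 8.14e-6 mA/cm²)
Yes

current density has SI base units: A / m^2
mA/cm² reduces to the same SI base units, so it is a valid unit for current density.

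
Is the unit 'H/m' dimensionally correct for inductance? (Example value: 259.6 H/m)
No

inductance has SI base units: kg * m^2 / (A^2 * s^2)
H/m does NOT reduce to kg * m^2 / (A^2 * s^2); a valid unit for inductance would be e.g. H.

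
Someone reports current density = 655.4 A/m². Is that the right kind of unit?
Yes

current density has SI base units: A / m^2
A/m² reduces to the same SI base units, so it is a valid unit for current density.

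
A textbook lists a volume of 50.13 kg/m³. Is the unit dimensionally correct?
No

volume has SI base units: m^3
kg/m³ does NOT reduce to m^3; a valid unit for volume would be e.g. m³.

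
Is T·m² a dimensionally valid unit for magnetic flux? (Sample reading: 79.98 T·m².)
Yes

magnetic flux has SI base units: kg * m^2 / (A * s^2)
T·m² reduces to the same SI base units, so it is a valid unit for magnetic flux.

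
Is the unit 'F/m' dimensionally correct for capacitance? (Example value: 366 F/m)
No

capacitance has SI base units: A^2 * s^4 / (kg * m^2)
F/m does NOT reduce to A^2 * s^4 / (kg * m^2); a valid unit for capacitance would be e.g. F.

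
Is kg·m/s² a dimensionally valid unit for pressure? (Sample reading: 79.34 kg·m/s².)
No

pressure has SI base units: kg / (m * s^2)
kg·m/s² does NOT reduce to kg / (m * s^2); a valid unit for pressure would be e.g. Pa.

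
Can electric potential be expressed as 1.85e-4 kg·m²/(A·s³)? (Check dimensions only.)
Yes

electric potential has SI base units: kg * m^2 / (A * s^3)
kg·m²/(A·s³) reduces to the same SI base units, so it is a valid unit for electric potential.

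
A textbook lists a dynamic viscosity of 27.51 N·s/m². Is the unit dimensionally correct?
Yes

dynamic viscosity has SI base units: kg / (m * s)
N·s/m² reduces to the same SI base units, so it is a valid unit for dynamic viscosity.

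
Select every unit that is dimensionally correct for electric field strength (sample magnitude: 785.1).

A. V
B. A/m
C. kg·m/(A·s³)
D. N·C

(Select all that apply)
C

electric field strength has SI base units: kg * m / (A * s^3)

Checking each option against kg * m / (A * s^3):
  A. V: ✗ does not match
  B. A/m: ✗ does not match
  C. kg·m/(A·s³): ✓ matches
  D. N·C: ✗ does not match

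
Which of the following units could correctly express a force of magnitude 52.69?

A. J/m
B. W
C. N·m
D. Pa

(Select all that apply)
A

force has SI base units: kg * m / s^2

Checking each option against kg * m / s^2:
  A. J/m: ✓ matches
  B. W: ✗ does not match
  C. N·m: ✗ does not match
  D. Pa: ✗ does not match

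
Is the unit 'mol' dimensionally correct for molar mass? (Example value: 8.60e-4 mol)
No

molar mass has SI base units: kg / mol
mol does NOT reduce to kg / mol; a valid unit for molar mass would be e.g. kg/mol.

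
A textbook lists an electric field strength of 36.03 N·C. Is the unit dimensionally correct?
No

electric field strength has SI base units: kg * m / (A * s^3)
N·C does NOT reduce to kg * m / (A * s^3); a valid unit for electric field strength would be e.g. V/m.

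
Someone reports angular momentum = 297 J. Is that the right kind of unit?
No

angular momentum has SI base units: kg * m^2 / s
J does NOT reduce to kg * m^2 / s; a valid unit for angular momentum would be e.g. kg·m²/s.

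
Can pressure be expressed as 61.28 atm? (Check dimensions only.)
Yes

pressure has SI base units: kg / (m * s^2)
atm reduces to the same SI base units, so it is a valid unit for pressure.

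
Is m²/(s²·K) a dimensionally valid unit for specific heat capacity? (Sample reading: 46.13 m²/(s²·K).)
Yes

specific heat capacity has SI base units: m^2 / (s^2 * K)
m²/(s²·K) reduces to the same SI base units, so it is a valid unit for specific heat capacity.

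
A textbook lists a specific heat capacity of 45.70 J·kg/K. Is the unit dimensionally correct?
No

specific heat capacity has SI base units: m^2 / (s^2 * K)
J·kg/K does NOT reduce to m^2 / (s^2 * K); a valid unit for specific heat capacity would be e.g. J/(kg·K).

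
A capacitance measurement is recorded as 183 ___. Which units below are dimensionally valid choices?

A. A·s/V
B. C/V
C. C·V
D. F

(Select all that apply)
A, B, D

capacitance has SI base units: A^2 * s^4 / (kg * m^2)

Checking each option against A^2 * s^4 / (kg * m^2):
  A. A·s/V: ✓ matches
  B. C/V: ✓ matches
  C. C·V: ✗ does not match
  D. F: ✓ matches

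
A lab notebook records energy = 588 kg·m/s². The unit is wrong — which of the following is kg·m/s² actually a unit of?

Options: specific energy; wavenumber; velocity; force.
force

energy should have units dimensionally equivalent to kg * m^2 / s^2 (e.g. J).
The given unit 'kg·m/s²' reduces to kg * m / s^2. Of the listed options, that is the dimensionality of force.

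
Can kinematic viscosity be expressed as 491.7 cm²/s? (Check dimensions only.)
Yes

kinematic viscosity has SI base units: m^2 / s
cm²/s reduces to the same SI base units, so it is a valid unit for kinematic viscosity.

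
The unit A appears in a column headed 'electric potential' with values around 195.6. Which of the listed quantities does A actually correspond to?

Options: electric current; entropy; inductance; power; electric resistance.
electric current

electric potential should have units dimensionally equivalent to kg * m^2 / (A * s^3) (e.g. V).
The given unit 'A' reduces to A. Of the listed options, that is the dimensionality of electric current.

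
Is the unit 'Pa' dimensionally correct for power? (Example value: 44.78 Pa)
No

power has SI base units: kg * m^2 / s^3
Pa does NOT reduce to kg * m^2 / s^3; a valid unit for power would be e.g. W.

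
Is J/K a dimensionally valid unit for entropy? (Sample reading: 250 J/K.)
Yes

entropy has SI base units: kg * m^2 / (s^2 * K)
J/K reduces to the same SI base units, so it is a valid unit for entropy.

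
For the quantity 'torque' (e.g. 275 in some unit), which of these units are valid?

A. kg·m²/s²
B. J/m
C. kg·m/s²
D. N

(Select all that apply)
A

torque has SI base units: kg * m^2 / s^2

Checking each option against kg * m^2 / s^2:
  A. kg·m²/s²: ✓ matches
  B. J/m: ✗ does not match
  C. kg·m/s²: ✗ does not match
  D. N: ✗ does not match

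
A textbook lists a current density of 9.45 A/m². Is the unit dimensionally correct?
Yes

current density has SI base units: A / m^2
A/m² reduces to the same SI base units, so it is a valid unit for current density.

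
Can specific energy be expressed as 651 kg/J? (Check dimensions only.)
No

specific energy has SI base units: m^2 / s^2
kg/J does NOT reduce to m^2 / s^2; a valid unit for specific energy would be e.g. J/kg.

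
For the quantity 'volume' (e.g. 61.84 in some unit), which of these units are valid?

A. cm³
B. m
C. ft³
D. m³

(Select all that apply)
A, C, D

volume has SI base units: m^3

Checking each option against m^3:
  A. cm³: ✓ matches
  B. m: ✗ does not match
  C. ft³: ✓ matches
  D. m³: ✓ matches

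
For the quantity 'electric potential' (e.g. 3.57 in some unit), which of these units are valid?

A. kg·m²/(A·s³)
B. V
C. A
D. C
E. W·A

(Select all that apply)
A, B

electric potential has SI base units: kg * m^2 / (A * s^3)

Checking each option against kg * m^2 / (A * s^3):
  A. kg·m²/(A·s³): ✓ matches
  B. V: ✓ matches
  C. A: ✗ does not match
  D. C: ✗ does not match
  E. W·A: ✗ does not match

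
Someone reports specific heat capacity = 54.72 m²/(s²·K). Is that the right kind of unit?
Yes

specific heat capacity has SI base units: m^2 / (s^2 * K)
m²/(s²·K) reduces to the same SI base units, so it is a valid unit for specific heat capacity.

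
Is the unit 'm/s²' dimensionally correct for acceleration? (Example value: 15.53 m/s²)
Yes

acceleration has SI base units: m / s^2
m/s² reduces to the same SI base units, so it is a valid unit for acceleration.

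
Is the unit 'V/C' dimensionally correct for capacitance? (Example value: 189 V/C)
No

capacitance has SI base units: A^2 * s^4 / (kg * m^2)
V/C does NOT reduce to A^2 * s^4 / (kg * m^2); a valid unit for capacitance would be e.g. F.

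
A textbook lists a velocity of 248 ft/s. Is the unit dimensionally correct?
Yes

velocity has SI base units: m / s
ft/s reduces to the same SI base units, so it is a valid unit for velocity.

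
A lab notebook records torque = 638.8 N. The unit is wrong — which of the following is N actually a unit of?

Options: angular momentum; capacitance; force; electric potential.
force

torque should have units dimensionally equivalent to kg * m^2 / s^2 (e.g. N·m).
The given unit 'N' reduces to kg * m / s^2. Of the listed options, that is the dimensionality of force.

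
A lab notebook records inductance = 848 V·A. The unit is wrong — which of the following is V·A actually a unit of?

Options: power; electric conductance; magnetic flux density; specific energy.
power

inductance should have units dimensionally equivalent to kg * m^2 / (A^2 * s^2) (e.g. H).
The given unit 'V·A' reduces to kg * m^2 / s^3. Of the listed options, that is the dimensionality of power.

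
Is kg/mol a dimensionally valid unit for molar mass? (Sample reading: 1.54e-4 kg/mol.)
Yes

molar mass has SI base units: kg / mol
kg/mol reduces to the same SI base units, so it is a valid unit for molar mass.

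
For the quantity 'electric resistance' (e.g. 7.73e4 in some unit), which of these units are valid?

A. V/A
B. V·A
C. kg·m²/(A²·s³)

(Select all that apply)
A, C

electric resistance has SI base units: kg * m^2 / (A^2 * s^3)

Checking each option against kg * m^2 / (A^2 * s^3):
  A. V/A: ✓ matches
  B. V·A: ✗ does not match
  C. kg·m²/(A²·s³): ✓ matches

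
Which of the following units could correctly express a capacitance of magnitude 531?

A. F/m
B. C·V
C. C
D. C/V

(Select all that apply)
D

capacitance has SI base units: A^2 * s^4 / (kg * m^2)

Checking each option against A^2 * s^4 / (kg * m^2):
  A. F/m: ✗ does not match
  B. C·V: ✗ does not match
  C. C: ✗ does not match
  D. C/V: ✓ matches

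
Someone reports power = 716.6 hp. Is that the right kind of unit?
Yes

power has SI base units: kg * m^2 / s^3
hp reduces to the same SI base units, so it is a valid unit for power.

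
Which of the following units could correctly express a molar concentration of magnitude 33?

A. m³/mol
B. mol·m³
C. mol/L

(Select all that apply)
C

molar concentration has SI base units: mol / m^3

Checking each option against mol / m^3:
  A. m³/mol: ✗ does not match
  B. mol·m³: ✗ does not match
  C. mol/L: ✓ matches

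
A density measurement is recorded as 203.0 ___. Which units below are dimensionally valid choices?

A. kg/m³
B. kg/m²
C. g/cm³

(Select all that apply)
A, C

density has SI base units: kg / m^3

Checking each option against kg / m^3:
  A. kg/m³: ✓ matches
  B. kg/m²: ✗ does not match
  C. g/cm³: ✓ matches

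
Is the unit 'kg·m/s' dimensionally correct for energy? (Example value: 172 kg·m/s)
No

energy has SI base units: kg * m^2 / s^2
kg·m/s does NOT reduce to kg * m^2 / s^2; a valid unit for energy would be e.g. J.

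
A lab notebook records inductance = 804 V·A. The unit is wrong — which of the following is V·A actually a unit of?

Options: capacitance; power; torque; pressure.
power

inductance should have units dimensionally equivalent to kg * m^2 / (A^2 * s^2) (e.g. H).
The given unit 'V·A' reduces to kg * m^2 / s^3. Of the listed options, that is the dimensionality of power.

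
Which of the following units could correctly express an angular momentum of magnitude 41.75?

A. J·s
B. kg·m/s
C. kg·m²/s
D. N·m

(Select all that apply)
A, C

angular momentum has SI base units: kg * m^2 / s

Checking each option against kg * m^2 / s:
  A. J·s: ✓ matches
  B. kg·m/s: ✗ does not match
  C. kg·m²/s: ✓ matches
  D. N·m: ✗ does not match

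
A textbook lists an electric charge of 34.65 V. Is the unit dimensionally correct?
No

electric charge has SI base units: A * s
V does NOT reduce to A * s; a valid unit for electric charge would be e.g. C.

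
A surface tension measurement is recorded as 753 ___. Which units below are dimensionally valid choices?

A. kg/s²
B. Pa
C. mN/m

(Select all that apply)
A, C

surface tension has SI base units: kg / s^2

Checking each option against kg / s^2:
  A. kg/s²: ✓ matches
  B. Pa: ✗ does not match
  C. mN/m: ✓ matches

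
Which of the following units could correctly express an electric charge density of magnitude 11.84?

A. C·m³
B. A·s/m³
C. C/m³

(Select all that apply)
B, C

electric charge density has SI base units: A * s / m^3

Checking each option against A * s / m^3:
  A. C·m³: ✗ does not match
  B. A·s/m³: ✓ matches
  C. C/m³: ✓ matches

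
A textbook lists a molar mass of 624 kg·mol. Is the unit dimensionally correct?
No

molar mass has SI base units: kg / mol
kg·mol does NOT reduce to kg / mol; a valid unit for molar mass would be e.g. kg/mol.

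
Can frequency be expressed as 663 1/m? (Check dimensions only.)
No

frequency has SI base units: 1 / s
1/m does NOT reduce to 1 / s; a valid unit for frequency would be e.g. Hz.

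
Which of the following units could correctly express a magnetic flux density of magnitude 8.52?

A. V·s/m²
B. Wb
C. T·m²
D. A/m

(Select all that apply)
A

magnetic flux density has SI base units: kg / (A * s^2)

Checking each option against kg / (A * s^2):
  A. V·s/m²: ✓ matches
  B. Wb: ✗ does not match
  C. T·m²: ✗ does not match
  D. A/m: ✗ does not match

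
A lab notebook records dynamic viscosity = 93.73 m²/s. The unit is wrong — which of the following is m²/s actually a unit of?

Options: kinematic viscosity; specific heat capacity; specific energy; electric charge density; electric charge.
kinematic viscosity

dynamic viscosity should have units dimensionally equivalent to kg / (m * s) (e.g. Pa·s).
The given unit 'm²/s' reduces to m^2 / s. Of the listed options, that is the dimensionality of kinematic viscosity.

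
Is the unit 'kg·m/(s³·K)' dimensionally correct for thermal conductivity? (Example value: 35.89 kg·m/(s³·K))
Yes

thermal conductivity has SI base units: kg * m / (s^3 * K)
kg·m/(s³·K) reduces to the same SI base units, so it is a valid unit for thermal conductivity.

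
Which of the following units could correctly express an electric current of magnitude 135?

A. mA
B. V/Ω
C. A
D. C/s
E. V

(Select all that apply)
A, B, C, D

electric current has SI base units: A

Checking each option against A:
  A. mA: ✓ matches
  B. V/Ω: ✓ matches
  C. A: ✓ matches
  D. C/s: ✓ matches
  E. V: ✗ does not match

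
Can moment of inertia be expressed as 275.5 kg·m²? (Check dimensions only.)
Yes

moment of inertia has SI base units: kg * m^2
kg·m² reduces to the same SI base units, so it is a valid unit for moment of inertia.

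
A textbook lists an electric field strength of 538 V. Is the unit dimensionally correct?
No

electric field strength has SI base units: kg * m / (A * s^3)
V does NOT reduce to kg * m / (A * s^3); a valid unit for electric field strength would be e.g. V/m.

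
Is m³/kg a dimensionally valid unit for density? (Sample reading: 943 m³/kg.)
No

density has SI base units: kg / m^3
m³/kg does NOT reduce to kg / m^3; a valid unit for density would be e.g. kg/m³.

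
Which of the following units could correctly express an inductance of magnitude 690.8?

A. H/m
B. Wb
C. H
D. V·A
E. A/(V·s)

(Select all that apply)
C

inductance has SI base units: kg * m^2 / (A^2 * s^2)

Checking each option against kg * m^2 / (A^2 * s^2):
  A. H/m: ✗ does not match
  B. Wb: ✗ does not match
  C. H: ✓ matches
  D. V·A: ✗ does not match
  E. A/(V·s): ✗ does not match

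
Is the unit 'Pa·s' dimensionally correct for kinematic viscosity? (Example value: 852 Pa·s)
No

kinematic viscosity has SI base units: m^2 / s
Pa·s does NOT reduce to m^2 / s; a valid unit for kinematic viscosity would be e.g. m²/s.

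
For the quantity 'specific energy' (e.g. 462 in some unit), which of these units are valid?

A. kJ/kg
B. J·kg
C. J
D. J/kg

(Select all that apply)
A, D

specific energy has SI base units: m^2 / s^2

Checking each option against m^2 / s^2:
  A. kJ/kg: ✓ matches
  B. J·kg: ✗ does not match
  C. J: ✗ does not match
  D. J/kg: ✓ matches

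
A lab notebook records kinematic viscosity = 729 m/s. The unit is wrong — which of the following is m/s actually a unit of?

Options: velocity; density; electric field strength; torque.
velocity

kinematic viscosity should have units dimensionally equivalent to m^2 / s (e.g. m²/s).
The given unit 'm/s' reduces to m / s. Of the listed options, that is the dimensionality of velocity.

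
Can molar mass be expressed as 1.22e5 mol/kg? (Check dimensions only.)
No

molar mass has SI base units: kg / mol
mol/kg does NOT reduce to kg / mol; a valid unit for molar mass would be e.g. kg/mol.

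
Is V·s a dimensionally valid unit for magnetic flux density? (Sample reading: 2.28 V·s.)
No

magnetic flux density has SI base units: kg / (A * s^2)
V·s does NOT reduce to kg / (A * s^2); a valid unit for magnetic flux density would be e.g. T.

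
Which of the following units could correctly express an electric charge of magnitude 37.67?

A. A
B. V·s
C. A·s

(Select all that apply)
C

electric charge has SI base units: A * s

Checking each option against A * s:
  A. A: ✗ does not match
  B. V·s: ✗ does not match
  C. A·s: ✓ matches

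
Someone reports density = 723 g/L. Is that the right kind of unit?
Yes

density has SI base units: kg / m^3
g/L reduces to the same SI base units, so it is a valid unit for density.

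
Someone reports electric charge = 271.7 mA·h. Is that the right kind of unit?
Yes

electric charge has SI base units: A * s
mA·h reduces to the same SI base units, so it is a valid unit for electric charge.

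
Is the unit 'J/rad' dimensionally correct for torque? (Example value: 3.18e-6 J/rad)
Yes

torque has SI base units: kg * m^2 / s^2
J/rad reduces to the same SI base units, so it is a valid unit for torque.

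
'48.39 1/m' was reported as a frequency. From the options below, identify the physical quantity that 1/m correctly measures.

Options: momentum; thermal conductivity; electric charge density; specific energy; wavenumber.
wavenumber

frequency should have units dimensionally equivalent to 1 / s (e.g. Hz).
The given unit '1/m' reduces to 1 / m. Of the listed options, that is the dimensionality of wavenumber.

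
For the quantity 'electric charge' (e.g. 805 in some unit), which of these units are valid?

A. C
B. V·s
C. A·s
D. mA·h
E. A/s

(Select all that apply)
A, C, D

electric charge has SI base units: A * s

Checking each option against A * s:
  A. C: ✓ matches
  B. V·s: ✗ does not match
  C. A·s: ✓ matches
  D. mA·h: ✓ matches
  E. A/s: ✗ does not match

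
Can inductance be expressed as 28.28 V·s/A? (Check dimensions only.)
Yes

inductance has SI base units: kg * m^2 / (A^2 * s^2)
V·s/A reduces to the same SI base units, so it is a valid unit for inductance.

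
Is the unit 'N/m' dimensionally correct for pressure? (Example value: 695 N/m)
No

pressure has SI base units: kg / (m * s^2)
N/m does NOT reduce to kg / (m * s^2); a valid unit for pressure would be e.g. Pa.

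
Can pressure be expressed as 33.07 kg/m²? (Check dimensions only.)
No

pressure has SI base units: kg / (m * s^2)
kg/m² does NOT reduce to kg / (m * s^2); a valid unit for pressure would be e.g. Pa.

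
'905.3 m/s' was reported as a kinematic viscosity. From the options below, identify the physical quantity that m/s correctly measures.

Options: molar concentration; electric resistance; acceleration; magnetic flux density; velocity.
velocity

kinematic viscosity should have units dimensionally equivalent to m^2 / s (e.g. m²/s).
The given unit 'm/s' reduces to m / s. Of the listed options, that is the dimensionality of velocity.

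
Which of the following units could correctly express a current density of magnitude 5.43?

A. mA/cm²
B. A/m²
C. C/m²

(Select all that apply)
A, B

current density has SI base units: A / m^2

Checking each option against A / m^2:
  A. mA/cm²: ✓ matches
  B. A/m²: ✓ matches
  C. C/m²: ✗ does not match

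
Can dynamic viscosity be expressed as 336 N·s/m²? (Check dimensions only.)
Yes

dynamic viscosity has SI base units: kg / (m * s)
N·s/m² reduces to the same SI base units, so it is a valid unit for dynamic viscosity.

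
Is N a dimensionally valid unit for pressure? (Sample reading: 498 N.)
No

pressure has SI base units: kg / (m * s^2)
N does NOT reduce to kg / (m * s^2); a valid unit for pressure would be e.g. Pa.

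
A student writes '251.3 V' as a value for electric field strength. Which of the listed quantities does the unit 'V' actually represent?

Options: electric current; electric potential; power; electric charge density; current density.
electric potential

electric field strength should have units dimensionally equivalent to kg * m / (A * s^3) (e.g. V/m).
The given unit 'V' reduces to kg * m^2 / (A * s^3). Of the listed options, that is the dimensionality of electric potential.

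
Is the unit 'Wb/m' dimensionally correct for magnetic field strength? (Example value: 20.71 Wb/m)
No

magnetic field strength has SI base units: A / m
Wb/m does NOT reduce to A / m; a valid unit for magnetic field strength would be e.g. A/m.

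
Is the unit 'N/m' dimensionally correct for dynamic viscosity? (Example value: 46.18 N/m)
No

dynamic viscosity has SI base units: kg / (m * s)
N/m does NOT reduce to kg / (m * s); a valid unit for dynamic viscosity would be e.g. Pa·s.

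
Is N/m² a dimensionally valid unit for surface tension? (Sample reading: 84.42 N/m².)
No

surface tension has SI base units: kg / s^2
N/m² does NOT reduce to kg / s^2; a valid unit for surface tension would be e.g. N/m.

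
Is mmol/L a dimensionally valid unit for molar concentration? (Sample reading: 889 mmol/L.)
Yes

molar concentration has SI base units: mol / m^3
mmol/L reduces to the same SI base units, so it is a valid unit for molar concentration.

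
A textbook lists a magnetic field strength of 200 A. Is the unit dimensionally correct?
No

magnetic field strength has SI base units: A / m
A does NOT reduce to A / m; a valid unit for magnetic field strength would be e.g. A/m.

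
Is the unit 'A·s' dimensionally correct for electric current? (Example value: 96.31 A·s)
No

electric current has SI base units: A
A·s does NOT reduce to A; a valid unit for electric current would be e.g. A.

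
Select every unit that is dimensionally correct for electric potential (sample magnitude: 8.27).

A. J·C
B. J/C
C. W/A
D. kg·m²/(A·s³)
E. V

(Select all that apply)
B, C, D, E

electric potential has SI base units: kg * m^2 / (A * s^3)

Checking each option against kg * m^2 / (A * s^3):
  A. J·C: ✗ does not match
  B. J/C: ✓ matches
  C. W/A: ✓ matches
  D. kg·m²/(A·s³): ✓ matches
  E. V: ✓ matches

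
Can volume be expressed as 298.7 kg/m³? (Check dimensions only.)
No

volume has SI base units: m^3
kg/m³ does NOT reduce to m^3; a valid unit for volume would be e.g. m³.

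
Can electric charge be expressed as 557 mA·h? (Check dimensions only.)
Yes

electric charge has SI base units: A * s
mA·h reduces to the same SI base units, so it is a valid unit for electric charge.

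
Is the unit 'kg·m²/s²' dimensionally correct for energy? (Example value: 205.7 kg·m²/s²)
Yes

energy has SI base units: kg * m^2 / s^2
kg·m²/s² reduces to the same SI base units, so it is a valid unit for energy.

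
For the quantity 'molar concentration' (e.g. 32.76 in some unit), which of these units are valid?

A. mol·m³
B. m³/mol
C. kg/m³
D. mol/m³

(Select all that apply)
D

molar concentration has SI base units: mol / m^3

Checking each option against mol / m^3:
  A. mol·m³: ✗ does not match
  B. m³/mol: ✗ does not match
  C. kg/m³: ✗ does not match
  D. mol/m³: ✓ matches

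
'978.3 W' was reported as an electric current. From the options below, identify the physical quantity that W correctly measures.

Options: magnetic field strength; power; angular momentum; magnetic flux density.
power

electric current should have units dimensionally equivalent to A (e.g. A).
The given unit 'W' reduces to kg * m^2 / s^3. Of the listed options, that is the dimensionality of power.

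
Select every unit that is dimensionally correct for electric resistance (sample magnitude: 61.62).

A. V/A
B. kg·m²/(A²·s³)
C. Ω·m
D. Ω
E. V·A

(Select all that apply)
A, B, D

electric resistance has SI base units: kg * m^2 / (A^2 * s^3)

Checking each option against kg * m^2 / (A^2 * s^3):
  A. V/A: ✓ matches
  B. kg·m²/(A²·s³): ✓ matches
  C. Ω·m: ✗ does not match
  D. Ω: ✓ matches
  E. V·A: ✗ does not match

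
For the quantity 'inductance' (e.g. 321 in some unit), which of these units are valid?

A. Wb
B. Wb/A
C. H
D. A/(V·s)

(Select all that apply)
B, C

inductance has SI base units: kg * m^2 / (A^2 * s^2)

Checking each option against kg * m^2 / (A^2 * s^2):
  A. Wb: ✗ does not match
  B. Wb/A: ✓ matches
  C. H: ✓ matches
  D. A/(V·s): ✗ does not match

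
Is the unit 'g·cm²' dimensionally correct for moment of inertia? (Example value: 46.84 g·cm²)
Yes

moment of inertia has SI base units: kg * m^2
g·cm² reduces to the same SI base units, so it is a valid unit for moment of inertia.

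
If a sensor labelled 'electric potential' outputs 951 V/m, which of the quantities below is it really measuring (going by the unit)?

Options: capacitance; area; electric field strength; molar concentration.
electric field strength

electric potential should have units dimensionally equivalent to kg * m^2 / (A * s^3) (e.g. V).
The given unit 'V/m' reduces to kg * m / (A * s^3). Of the listed options, that is the dimensionality of electric field strength.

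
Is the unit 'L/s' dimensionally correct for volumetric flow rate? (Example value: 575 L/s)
Yes

volumetric flow rate has SI base units: m^3 / s
L/s reduces to the same SI base units, so it is a valid unit for volumetric flow rate.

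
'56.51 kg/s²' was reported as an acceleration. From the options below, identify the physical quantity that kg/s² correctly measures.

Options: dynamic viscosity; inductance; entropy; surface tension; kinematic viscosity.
surface tension

acceleration should have units dimensionally equivalent to m / s^2 (e.g. m/s²).
The given unit 'kg/s²' reduces to kg / s^2. Of the listed options, that is the dimensionality of surface tension.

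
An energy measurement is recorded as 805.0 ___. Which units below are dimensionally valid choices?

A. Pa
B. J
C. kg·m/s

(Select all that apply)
B

energy has SI base units: kg * m^2 / s^2

Checking each option against kg * m^2 / s^2:
  A. Pa: ✗ does not match
  B. J: ✓ matches
  C. kg·m/s: ✗ does not match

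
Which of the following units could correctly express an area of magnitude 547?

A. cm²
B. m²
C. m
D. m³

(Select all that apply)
A, B

area has SI base units: m^2

Checking each option against m^2:
  A. cm²: ✓ matches
  B. m²: ✓ matches
  C. m: ✗ does not match
  D. m³: ✗ does not match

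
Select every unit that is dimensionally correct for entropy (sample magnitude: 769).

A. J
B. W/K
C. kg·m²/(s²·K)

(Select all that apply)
C

entropy has SI base units: kg * m^2 / (s^2 * K)

Checking each option against kg * m^2 / (s^2 * K):
  A. J: ✗ does not match
  B. W/K: ✗ does not match
  C. kg·m²/(s²·K): ✓ matches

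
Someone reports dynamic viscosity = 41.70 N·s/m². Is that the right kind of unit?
Yes

dynamic viscosity has SI base units: kg / (m * s)
N·s/m² reduces to the same SI base units, so it is a valid unit for dynamic viscosity.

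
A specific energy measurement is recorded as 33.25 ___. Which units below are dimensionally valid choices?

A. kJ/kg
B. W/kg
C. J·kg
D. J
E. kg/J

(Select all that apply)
A

specific energy has SI base units: m^2 / s^2

Checking each option against m^2 / s^2:
  A. kJ/kg: ✓ matches
  B. W/kg: ✗ does not match
  C. J·kg: ✗ does not match
  D. J: ✗ does not match
  E. kg/J: ✗ does not match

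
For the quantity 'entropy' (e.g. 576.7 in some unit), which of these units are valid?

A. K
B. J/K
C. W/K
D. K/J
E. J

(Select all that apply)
B

entropy has SI base units: kg * m^2 / (s^2 * K)

Checking each option against kg * m^2 / (s^2 * K):
  A. K: ✗ does not match
  B. J/K: ✓ matches
  C. W/K: ✗ does not match
  D. K/J: ✗ does not match
  E. J: ✗ does not match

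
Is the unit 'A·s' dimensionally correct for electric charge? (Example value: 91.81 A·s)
Yes

electric charge has SI base units: A * s
A·s reduces to the same SI base units, so it is a valid unit for electric charge.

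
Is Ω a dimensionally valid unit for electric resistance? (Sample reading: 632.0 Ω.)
Yes

electric resistance has SI base units: kg * m^2 / (A^2 * s^3)
Ω reduces to the same SI base units, so it is a valid unit for electric resistance.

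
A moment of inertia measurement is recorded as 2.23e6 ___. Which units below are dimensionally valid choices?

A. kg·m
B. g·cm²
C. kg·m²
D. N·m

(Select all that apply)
B, C

moment of inertia has SI base units: kg * m^2

Checking each option against kg * m^2:
  A. kg·m: ✗ does not match
  B. g·cm²: ✓ matches
  C. kg·m²: ✓ matches
  D. N·m: ✗ does not match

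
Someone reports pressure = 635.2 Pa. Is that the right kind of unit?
Yes

pressure has SI base units: kg / (m * s^2)
Pa reduces to the same SI base units, so it is a valid unit for pressure.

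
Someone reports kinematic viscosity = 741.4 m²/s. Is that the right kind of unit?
Yes

kinematic viscosity has SI base units: m^2 / s
m²/s reduces to the same SI base units, so it is a valid unit for kinematic viscosity.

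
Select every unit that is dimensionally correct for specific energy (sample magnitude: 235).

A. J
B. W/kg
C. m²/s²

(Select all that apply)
C

specific energy has SI base units: m^2 / s^2

Checking each option against m^2 / s^2:
  A. J: ✗ does not match
  B. W/kg: ✗ does not match
  C. m²/s²: ✓ matches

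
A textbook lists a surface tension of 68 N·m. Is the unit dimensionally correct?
No

surface tension has SI base units: kg / s^2
N·m does NOT reduce to kg / s^2; a valid unit for surface tension would be e.g. N/m.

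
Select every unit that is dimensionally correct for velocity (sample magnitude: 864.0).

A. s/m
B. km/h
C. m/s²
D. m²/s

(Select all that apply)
B

velocity has SI base units: m / s

Checking each option against m / s:
  A. s/m: ✗ does not match
  B. km/h: ✓ matches
  C. m/s²: ✗ does not match
  D. m²/s: ✗ does not match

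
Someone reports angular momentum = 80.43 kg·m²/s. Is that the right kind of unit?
Yes

angular momentum has SI base units: kg * m^2 / s
kg·m²/s reduces to the same SI base units, so it is a valid unit for angular momentum.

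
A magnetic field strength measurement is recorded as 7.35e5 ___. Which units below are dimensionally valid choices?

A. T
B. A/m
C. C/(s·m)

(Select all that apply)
B, C

magnetic field strength has SI base units: A / m

Checking each option against A / m:
  A. T: ✗ does not match
  B. A/m: ✓ matches
  C. C/(s·m): ✓ matches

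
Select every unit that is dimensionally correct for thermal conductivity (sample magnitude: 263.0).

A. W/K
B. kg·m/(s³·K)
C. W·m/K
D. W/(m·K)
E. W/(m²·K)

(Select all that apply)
B, D

thermal conductivity has SI base units: kg * m / (s^3 * K)

Checking each option against kg * m / (s^3 * K):
  A. W/K: ✗ does not match
  B. kg·m/(s³·K): ✓ matches
  C. W·m/K: ✗ does not match
  D. W/(m·K): ✓ matches
  E. W/(m²·K): ✗ does not match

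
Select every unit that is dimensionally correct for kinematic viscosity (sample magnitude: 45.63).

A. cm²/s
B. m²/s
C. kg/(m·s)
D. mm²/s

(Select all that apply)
A, B, D

kinematic viscosity has SI base units: m^2 / s

Checking each option against m^2 / s:
  A. cm²/s: ✓ matches
  B. m²/s: ✓ matches
  C. kg/(m·s): ✗ does not match
  D. mm²/s: ✓ matches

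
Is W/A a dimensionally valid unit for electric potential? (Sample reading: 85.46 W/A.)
Yes

electric potential has SI base units: kg * m^2 / (A * s^3)
W/A reduces to the same SI base units, so it is a valid unit for electric potential.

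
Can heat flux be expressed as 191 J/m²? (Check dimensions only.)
No

heat flux has SI base units: kg / s^3
J/m² does NOT reduce to kg / s^3; a valid unit for heat flux would be e.g. W/m².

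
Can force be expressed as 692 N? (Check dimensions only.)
Yes

force has SI base units: kg * m / s^2
N reduces to the same SI base units, so it is a valid unit for force.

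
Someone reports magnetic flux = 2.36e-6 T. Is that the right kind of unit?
No

magnetic flux has SI base units: kg * m^2 / (A * s^2)
T does NOT reduce to kg * m^2 / (A * s^2); a valid unit for magnetic flux would be e.g. Wb.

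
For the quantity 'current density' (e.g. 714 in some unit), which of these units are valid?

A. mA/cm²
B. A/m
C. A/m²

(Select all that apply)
A, C

current density has SI base units: A / m^2

Checking each option against A / m^2:
  A. mA/cm²: ✓ matches
  B. A/m: ✗ does not match
  C. A/m²: ✓ matches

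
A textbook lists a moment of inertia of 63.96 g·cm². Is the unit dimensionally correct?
Yes

moment of inertia has SI base units: kg * m^2
g·cm² reduces to the same SI base units, so it is a valid unit for moment of inertia.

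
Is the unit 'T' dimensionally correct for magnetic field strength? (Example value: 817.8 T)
No

magnetic field strength has SI base units: A / m
T does NOT reduce to A / m; a valid unit for magnetic field strength would be e.g. A/m.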